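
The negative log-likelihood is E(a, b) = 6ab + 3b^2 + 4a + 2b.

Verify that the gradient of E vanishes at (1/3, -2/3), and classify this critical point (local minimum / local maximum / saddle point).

saddle point

∇E = (6b + 4, 6a + 6b + 2); substituting (1/3, -2/3) gives ∇E = (0, 0), so (1/3, -2/3) is indeed a critical point.
The Hessian of E is constant: H = [[0, 6], [6, 6]].
det(H) = 0·6 − 6² = -36.
Since det(H) < 0, H is indefinite and the critical point is a saddle point.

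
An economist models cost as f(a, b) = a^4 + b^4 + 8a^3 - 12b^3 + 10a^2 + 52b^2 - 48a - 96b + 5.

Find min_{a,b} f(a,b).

f(a,b) separates as P(a) + Q(b) + 5, so its minimum is min P + min Q + 5.
P'(a) = 4(a - 1)(a + 3)(a + 4) vanishes at a ∈ {-4, -3, 1}; Q'(b) = 4(b - 4)(b - 3)(b - 2) vanishes at b ∈ {2, 3, 4}.
Local minima of P (where P''>0): P(-4)=96, P(1)=-29. Local minima of Q: Q(2)=-64, Q(4)=-64.
So the global minimum of f is P(1) + Q(2) + 5 = -29 − 64 + 5 = -88, attained at (1, 2).

-88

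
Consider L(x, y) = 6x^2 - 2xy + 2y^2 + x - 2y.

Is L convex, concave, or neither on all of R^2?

convex

L is quadratic, so its Hessian is the constant matrix H = [[12, -2], [-2, 4]].
det(H) = 44, tr(H) = 16.
det(H) > 0 and tr(H) > 0, so H is positive definite everywhere: convex.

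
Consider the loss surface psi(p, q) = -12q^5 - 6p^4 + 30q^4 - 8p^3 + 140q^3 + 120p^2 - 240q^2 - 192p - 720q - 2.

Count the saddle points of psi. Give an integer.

psi separates as a function of p plus a function of q, so ∇psi=0 decouples.
∂psi/∂p = -24(p - 2)(p - 1)(p + 4) = 0 at p ∈ {-4, 1, 2}; ∂psi/∂q = -60(q - 3)(q - 2)(q + 1)(q + 2) = 0 at q ∈ {-2, -1, 2, 3}.
The Hessian is diagonal: diag(psi_pp, psi_qq). Second derivatives: psi_pp(-4)=-720, psi_pp(1)=120, psi_pp(2)=-144; psi_qq(-2)=1200, psi_qq(-1)=-720, psi_qq(2)=720, psi_qq(3)=-1200.
Saddle points occur where the two diagonal entries have opposite signs: (-4, -2), (-4, 2), (1, -1), (1, 3), (2, -2), (2, 2). Count: 6.

6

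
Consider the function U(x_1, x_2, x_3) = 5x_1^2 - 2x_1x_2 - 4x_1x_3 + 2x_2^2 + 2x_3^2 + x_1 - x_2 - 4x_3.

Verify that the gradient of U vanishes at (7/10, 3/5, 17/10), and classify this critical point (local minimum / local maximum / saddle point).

∇U = (10x_1 - 2x_2 - 4x_3 + 1, -2x_1 + 4x_2 - 1, -4x_1 + 4x_3 - 4); substituting (7/10, 3/5, 17/10) gives ∇U = (0, 0, 0), so (7/10, 3/5, 17/10) is indeed a critical point.
The Hessian is constant: H = [[10, -2, -4], [-2, 4, 0], [-4, 0, 4]].
Leading principal minors: Δ₁ = 10, Δ₂ = 36, Δ₃ = 80.
All leading minors are positive, so H is positive definite: a local minimum.

local minimum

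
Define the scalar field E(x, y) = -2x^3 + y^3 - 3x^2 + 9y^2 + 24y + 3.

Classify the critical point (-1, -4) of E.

saddle point

The mixed partial ∂²E/∂x∂y is 0, so the Hessian at any point is diag(E_xx, E_yy) = diag(-6(2x + 1), 6(y + 3)).
At (-1, -4): H = diag(6, -6).
The eigenvalues have opposite signs, so H is indefinite: a saddle point.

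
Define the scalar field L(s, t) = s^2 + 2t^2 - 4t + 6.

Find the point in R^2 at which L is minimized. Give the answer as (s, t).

L(s,t) separates as P(s) + Q(t) + 6, so its minimum is min P + min Q + 6.
P'(s) = 2s vanishes at s ∈ {0}; Q'(t) = 4(t - 1) vanishes at t ∈ {1}.
Local minima of P (where P''>0): P(0)=0. Local minima of Q: Q(1)=-2.
So the global minimum of L is P(0) + Q(1) + 6 = 0 − 2 + 6 = 4, attained at (0, 1).

(0, 1)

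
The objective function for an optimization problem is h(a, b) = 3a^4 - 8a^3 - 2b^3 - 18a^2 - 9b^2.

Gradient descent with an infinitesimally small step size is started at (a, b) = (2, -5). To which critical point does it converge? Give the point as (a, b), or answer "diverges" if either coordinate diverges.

(3, -3)

h is separable, so gradient descent decouples: a follows -∂h/∂a, b follows -∂h/∂b.
∂h/∂a = 12a(a - 3)(a + 1); at a=2 this is -72, so a increases.
∂h/∂b = -6b(b + 3); at b=-5 this is -60, so b increases.
a converges to its nearest critical value 3 (a local min of the a-part); b converges to -3. The iterate converges to (3, -3).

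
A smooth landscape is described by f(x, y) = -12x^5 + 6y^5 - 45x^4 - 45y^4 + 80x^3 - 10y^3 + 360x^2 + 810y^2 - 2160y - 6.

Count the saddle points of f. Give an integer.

f separates as a function of x plus a function of y, so ∇f=0 decouples.
∂f/∂x = -60x(x - 2)(x + 2)(x + 3) = 0 at x ∈ {-3, -2, 0, 2}; ∂f/∂y = 30(y - 4)(y - 3)(y - 2)(y + 3) = 0 at y ∈ {-3, 2, 3, 4}.
The Hessian is diagonal: diag(f_xx, f_yy). Second derivatives: f_xx(-3)=900, f_xx(-2)=-480, f_xx(0)=720, f_xx(2)=-2400; f_yy(-3)=-6300, f_yy(2)=300, f_yy(3)=-180, f_yy(4)=420.
Saddle points occur where the two diagonal entries have opposite signs: (-3, -3), (-3, 3), (-2, 2), (-2, 4), (0, -3), (0, 3), (2, 2), (2, 4). Count: 8.

8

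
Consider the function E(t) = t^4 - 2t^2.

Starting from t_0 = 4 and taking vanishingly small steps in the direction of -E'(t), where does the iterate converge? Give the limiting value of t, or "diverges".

E'(t) = 4t(t - 1)(t + 1), so E'(4) = 240.
Gradient descent moves in the -E' direction, i.e. t is decreasing.
The nearest critical point in that direction is t = 1, where E'' = 8 > 0 (a local minimum). The iterate converges there.

1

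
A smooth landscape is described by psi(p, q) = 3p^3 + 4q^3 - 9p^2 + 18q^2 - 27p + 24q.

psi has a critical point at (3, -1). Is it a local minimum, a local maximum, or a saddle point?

local minimum

The mixed partial ∂²psi/∂p∂q is 0, so the Hessian at any point is diag(psi_pp, psi_qq) = diag(18(p - 1), 12(2q + 3)).
At (3, -1): H = diag(36, 12).
Both eigenvalues are positive, so H is positive definite: a local minimum.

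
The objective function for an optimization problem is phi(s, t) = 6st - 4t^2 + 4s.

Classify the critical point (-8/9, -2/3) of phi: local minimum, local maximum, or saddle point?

saddle point

The Hessian of phi is constant: H = [[0, 6], [6, -8]].
det(H) = 0·(-8) − 6² = -36.
Since det(H) < 0, H is indefinite and the critical point is a saddle point.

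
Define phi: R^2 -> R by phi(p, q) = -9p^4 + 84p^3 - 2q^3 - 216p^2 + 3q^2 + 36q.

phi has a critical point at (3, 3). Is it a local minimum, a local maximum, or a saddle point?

The mixed partial ∂²phi/∂p∂q is 0, so the Hessian at any point is diag(phi_pp, phi_qq) = diag(36(-3p^2 + 14p - 12), 6(-2q + 1)).
At (3, 3): H = diag(108, -30).
The eigenvalues have opposite signs, so H is indefinite: a saddle point.

saddle point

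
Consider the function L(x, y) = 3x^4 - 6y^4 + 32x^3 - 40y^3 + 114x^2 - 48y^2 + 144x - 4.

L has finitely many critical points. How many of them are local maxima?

2

L separates as a function of x plus a function of y, so ∇L=0 decouples.
∂L/∂x = 12(x + 1)(x + 3)(x + 4) = 0 at x ∈ {-4, -3, -1}; ∂L/∂y = -24y(y + 1)(y + 4) = 0 at y ∈ {-4, -1, 0}.
The Hessian is diagonal: diag(L_xx, L_yy). Second derivatives: L_xx(-4)=36, L_xx(-3)=-24, L_xx(-1)=72; L_yy(-4)=-288, L_yy(-1)=72, L_yy(0)=-96.
Local maxima occur where both diagonal entries negative: (-3, -4), (-3, 0). Count: 2.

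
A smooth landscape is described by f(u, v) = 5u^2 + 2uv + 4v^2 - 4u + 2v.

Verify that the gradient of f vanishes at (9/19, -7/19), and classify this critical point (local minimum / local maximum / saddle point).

local minimum

∇f = (10u + 2v - 4, 2u + 8v + 2); substituting (9/19, -7/19) gives ∇f = (0, 0), so (9/19, -7/19) is indeed a critical point.
The Hessian of f is constant: H = [[10, 2], [2, 8]].
det(H) = 10·8 − 2² = 76.
det(H) > 0 and tr(H) = 18 > 0, so H is positive definite and the point is a local minimum.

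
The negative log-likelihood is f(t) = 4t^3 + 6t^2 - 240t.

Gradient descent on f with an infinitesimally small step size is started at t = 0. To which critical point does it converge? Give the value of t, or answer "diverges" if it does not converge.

f'(t) = 12(t - 4)(t + 5), so f'(0) = -240.
Gradient descent moves in the -f' direction, i.e. t is increasing.
The nearest critical point in that direction is t = 4, where f'' = 108 > 0 (a local minimum). The iterate converges there.

4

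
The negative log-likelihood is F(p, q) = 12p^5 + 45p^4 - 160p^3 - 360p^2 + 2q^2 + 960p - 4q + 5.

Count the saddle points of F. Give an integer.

F separates as a function of p plus a function of q, so ∇F=0 decouples.
∂F/∂p = 60(p - 2)(p - 1)(p + 2)(p + 4) = 0 at p ∈ {-4, -2, 1, 2}; ∂F/∂q = 4(q - 1) = 0 at q ∈ {1}.
The Hessian is diagonal: diag(F_pp, F_qq). Second derivatives: F_pp(-4)=-3600, F_pp(-2)=1440, F_pp(1)=-900, F_pp(2)=1440; F_qq(1)=4.
Saddle points occur where the two diagonal entries have opposite signs: (-4, 1), (1, 1). Count: 2.

2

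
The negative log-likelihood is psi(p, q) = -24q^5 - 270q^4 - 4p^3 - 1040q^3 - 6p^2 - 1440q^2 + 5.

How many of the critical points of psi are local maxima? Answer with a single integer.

2

psi separates as a function of p plus a function of q, so ∇psi=0 decouples.
∂psi/∂p = -12p(p + 1) = 0 at p ∈ {-1, 0}; ∂psi/∂q = -120q(q + 2)(q + 3)(q + 4) = 0 at q ∈ {-4, -3, -2, 0}.
The Hessian is diagonal: diag(psi_pp, psi_qq). Second derivatives: psi_pp(-1)=12, psi_pp(0)=-12; psi_qq(-4)=960, psi_qq(-3)=-360, psi_qq(-2)=480, psi_qq(0)=-2880.
Local maxima occur where both diagonal entries negative: (0, -3), (0, 0). Count: 2.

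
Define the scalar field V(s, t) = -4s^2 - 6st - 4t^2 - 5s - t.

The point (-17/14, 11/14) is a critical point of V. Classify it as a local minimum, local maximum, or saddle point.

local maximum

The Hessian of V is constant: H = [[-8, -6], [-6, -8]].
det(H) = (-8)·(-8) − (-6)² = 28.
det(H) > 0 and tr(H) = -16 < 0, so H is negative definite and the point is a local maximum.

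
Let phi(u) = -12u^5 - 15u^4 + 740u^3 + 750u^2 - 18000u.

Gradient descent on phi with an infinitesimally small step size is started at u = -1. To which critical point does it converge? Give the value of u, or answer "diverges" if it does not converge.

phi'(u) = -60(u - 5)(u - 3)(u + 4)(u + 5), so phi'(-1) = -17280.
Gradient descent moves in the -phi' direction, i.e. u is increasing.
The nearest critical point in that direction is u = 3, where phi'' = 6720 > 0 (a local minimum). The iterate converges there.

3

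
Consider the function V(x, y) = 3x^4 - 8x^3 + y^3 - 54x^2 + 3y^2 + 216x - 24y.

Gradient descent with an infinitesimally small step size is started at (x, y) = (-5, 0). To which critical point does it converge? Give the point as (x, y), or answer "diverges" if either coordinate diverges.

(-3, 2)

V is separable, so gradient descent decouples: x follows -∂V/∂x, y follows -∂V/∂y.
∂V/∂x = 12(x - 3)(x - 2)(x + 3); at x=-5 this is -1344, so x increases.
∂V/∂y = 3(y - 2)(y + 4); at y=0 this is -24, so y increases.
x converges to its nearest critical value -3 (a local min of the x-part); y converges to 2. The iterate converges to (-3, 2).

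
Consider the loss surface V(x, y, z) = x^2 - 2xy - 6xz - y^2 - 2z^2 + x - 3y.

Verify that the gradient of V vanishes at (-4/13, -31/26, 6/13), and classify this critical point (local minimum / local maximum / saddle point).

∇V = (2x - 2y - 6z + 1, -2x - 2y - 3, -6x - 4z); substituting (-4/13, -31/26, 6/13) gives ∇V = (0, 0, 0), so (-4/13, -31/26, 6/13) is indeed a critical point.
The Hessian is constant: H = [[2, -2, -6], [-2, -2, 0], [-6, 0, -4]].
Leading principal minors: Δ₁ = 2, Δ₂ = -8, Δ₃ = 104.
The minors fit neither the all-positive nor the alternating-sign pattern, so H is indefinite: a saddle point.

saddle point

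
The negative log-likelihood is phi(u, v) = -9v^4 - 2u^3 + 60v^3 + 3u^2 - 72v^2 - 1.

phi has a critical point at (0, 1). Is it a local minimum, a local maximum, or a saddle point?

local minimum

The mixed partial ∂²phi/∂u∂v is 0, so the Hessian at any point is diag(phi_uu, phi_vv) = diag(6(-2u + 1), 36(-3v^2 + 10v - 4)).
At (0, 1): H = diag(6, 108).
Both eigenvalues are positive, so H is positive definite: a local minimum.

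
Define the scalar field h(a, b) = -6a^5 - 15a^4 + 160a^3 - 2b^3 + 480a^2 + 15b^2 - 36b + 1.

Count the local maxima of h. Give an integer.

2

h separates as a function of a plus a function of b, so ∇h=0 decouples.
∂h/∂a = -30a(a - 4)(a + 2)(a + 4) = 0 at a ∈ {-4, -2, 0, 4}; ∂h/∂b = -6(b - 3)(b - 2) = 0 at b ∈ {2, 3}.
The Hessian is diagonal: diag(h_aa, h_bb). Second derivatives: h_aa(-4)=1920, h_aa(-2)=-720, h_aa(0)=960, h_aa(4)=-5760; h_bb(2)=6, h_bb(3)=-6.
Local maxima occur where both diagonal entries negative: (-2, 3), (4, 3). Count: 2.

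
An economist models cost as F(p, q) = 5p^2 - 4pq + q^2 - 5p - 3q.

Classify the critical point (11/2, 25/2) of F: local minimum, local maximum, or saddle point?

local minimum

The Hessian of F is constant: H = [[10, -4], [-4, 2]].
det(H) = 10·2 − (-4)² = 4.
det(H) > 0 and tr(H) = 12 > 0, so H is positive definite and the point is a local minimum.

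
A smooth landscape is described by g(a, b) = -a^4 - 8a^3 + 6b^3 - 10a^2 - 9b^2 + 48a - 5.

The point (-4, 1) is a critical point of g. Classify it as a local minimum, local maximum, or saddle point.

saddle point

The mixed partial ∂²g/∂a∂b is 0, so the Hessian at any point is diag(g_aa, g_bb) = diag(-4(3a^2 + 12a + 5), 18(2b - 1)).
At (-4, 1): H = diag(-20, 18).
The eigenvalues have opposite signs, so H is indefinite: a saddle point.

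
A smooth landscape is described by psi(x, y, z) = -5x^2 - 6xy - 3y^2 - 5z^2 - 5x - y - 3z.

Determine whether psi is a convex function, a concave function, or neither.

psi is quadratic, so its Hessian is the constant matrix H = [[-10, -6, 0], [-6, -6, 0], [0, 0, -10]].
Leading principal minors: -10, 24, -240.
Signs alternate −, +, − ⇒ H ≺ 0 ⇒ concave.

concave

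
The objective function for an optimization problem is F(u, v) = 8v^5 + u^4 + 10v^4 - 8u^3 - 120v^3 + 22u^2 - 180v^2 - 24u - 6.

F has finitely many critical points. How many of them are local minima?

4

F separates as a function of u plus a function of v, so ∇F=0 decouples.
∂F/∂u = 4(u - 3)(u - 2)(u - 1) = 0 at u ∈ {1, 2, 3}; ∂F/∂v = 40v(v - 3)(v + 1)(v + 3) = 0 at v ∈ {-3, -1, 0, 3}.
The Hessian is diagonal: diag(F_uu, F_vv). Second derivatives: F_uu(1)=8, F_uu(2)=-4, F_uu(3)=8; F_vv(-3)=-1440, F_vv(-1)=320, F_vv(0)=-360, F_vv(3)=2880.
Local minima occur where both diagonal entries positive: (1, -1), (1, 3), (3, -1), (3, 3). Count: 4.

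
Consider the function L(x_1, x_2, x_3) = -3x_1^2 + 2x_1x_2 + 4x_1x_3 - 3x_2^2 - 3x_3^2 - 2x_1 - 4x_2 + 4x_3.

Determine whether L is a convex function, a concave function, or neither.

L is quadratic, so its Hessian is the constant matrix H = [[-6, 2, 4], [2, -6, 0], [4, 0, -6]].
Leading principal minors: -6, 32, -96.
Signs alternate −, +, − ⇒ H ≺ 0 ⇒ concave.

concave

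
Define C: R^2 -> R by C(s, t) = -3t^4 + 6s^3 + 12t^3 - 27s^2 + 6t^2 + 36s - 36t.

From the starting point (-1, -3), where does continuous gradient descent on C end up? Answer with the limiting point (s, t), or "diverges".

C is separable, so gradient descent decouples: s follows -∂C/∂s, t follows -∂C/∂t.
∂C/∂s = 18(s - 2)(s - 1); at s=-1 this is 108, so s decreases.
∂C/∂t = -12(t - 3)(t - 1)(t + 1); at t=-3 this is 576, so t decreases.
The s-coordinate has no critical point in that direction and runs off to infinity.

diverges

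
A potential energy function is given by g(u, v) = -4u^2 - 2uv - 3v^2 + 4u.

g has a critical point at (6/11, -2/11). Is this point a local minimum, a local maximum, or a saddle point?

local maximum

The Hessian of g is constant: H = [[-8, -2], [-2, -6]].
det(H) = (-8)·(-6) − (-2)² = 44.
det(H) > 0 and tr(H) = -14 < 0, so H is negative definite and the point is a local maximum.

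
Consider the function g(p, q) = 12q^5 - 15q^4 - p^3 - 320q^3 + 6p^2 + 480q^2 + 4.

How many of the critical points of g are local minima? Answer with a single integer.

2

g separates as a function of p plus a function of q, so ∇g=0 decouples.
∂g/∂p = -3p(p - 4) = 0 at p ∈ {0, 4}; ∂g/∂q = 60q(q - 4)(q - 1)(q + 4) = 0 at q ∈ {-4, 0, 1, 4}.
The Hessian is diagonal: diag(g_pp, g_qq). Second derivatives: g_pp(0)=12, g_pp(4)=-12; g_qq(-4)=-9600, g_qq(0)=960, g_qq(1)=-900, g_qq(4)=5760.
Local minima occur where both diagonal entries positive: (0, 0), (0, 4). Count: 2.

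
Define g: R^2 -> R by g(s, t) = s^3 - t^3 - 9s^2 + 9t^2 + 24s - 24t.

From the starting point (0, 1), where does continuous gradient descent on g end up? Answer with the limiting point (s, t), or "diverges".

g is separable, so gradient descent decouples: s follows -∂g/∂s, t follows -∂g/∂t.
∂g/∂s = 3(s - 4)(s - 2); at s=0 this is 24, so s decreases.
∂g/∂t = -3(t - 4)(t - 2); at t=1 this is -9, so t increases.
The s-coordinate has no critical point in that direction and runs off to infinity.

diverges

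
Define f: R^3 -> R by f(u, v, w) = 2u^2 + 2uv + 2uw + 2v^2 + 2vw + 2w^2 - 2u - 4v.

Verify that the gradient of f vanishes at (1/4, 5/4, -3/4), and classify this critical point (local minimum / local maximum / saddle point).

∇f = (4u + 2v + 2w - 2, 2u + 4v + 2w - 4, 2u + 2v + 4w); substituting (1/4, 5/4, -3/4) gives ∇f = (0, 0, 0), so (1/4, 5/4, -3/4) is indeed a critical point.
The Hessian is constant: H = [[4, 2, 2], [2, 4, 2], [2, 2, 4]].
Leading principal minors: Δ₁ = 4, Δ₂ = 12, Δ₃ = 32.
All leading minors are positive, so H is positive definite: a local minimum.

local minimum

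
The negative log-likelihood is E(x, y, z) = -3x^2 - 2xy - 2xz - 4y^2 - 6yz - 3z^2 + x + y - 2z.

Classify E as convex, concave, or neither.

E is quadratic, so its Hessian is the constant matrix H = [[-6, -2, -2], [-2, -8, -6], [-2, -6, -6]].
Leading principal minors: -6, 44, -64.
Signs alternate −, +, − ⇒ H ≺ 0 ⇒ concave.

concave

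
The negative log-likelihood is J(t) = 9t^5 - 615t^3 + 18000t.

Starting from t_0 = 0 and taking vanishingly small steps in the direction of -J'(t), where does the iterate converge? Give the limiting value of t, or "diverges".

-4

J'(t) = 45(t - 5)(t - 4)(t + 4)(t + 5), so J'(0) = 18000.
Gradient descent moves in the -J' direction, i.e. t is decreasing.
The nearest critical point in that direction is t = -4, where J'' = 3240 > 0 (a local minimum). The iterate converges there.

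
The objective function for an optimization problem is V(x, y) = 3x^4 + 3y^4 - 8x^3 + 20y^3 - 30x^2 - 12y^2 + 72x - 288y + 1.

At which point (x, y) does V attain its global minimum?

(-2, 2)

V(x,y) separates as P(x) + Q(y) + 1, so its minimum is min P + min Q + 1.
P'(x) = 12(x - 3)(x - 1)(x + 2) vanishes at x ∈ {-2, 1, 3}; Q'(y) = 12(y - 2)(y + 3)(y + 4) vanishes at y ∈ {-4, -3, 2}.
Local minima of P (where P''>0): P(-2)=-152, P(3)=-27. Local minima of Q: Q(-4)=448, Q(2)=-416.
So the global minimum of V is P(-2) + Q(2) + 1 = -152 − 416 + 1 = -567, attained at (-2, 2).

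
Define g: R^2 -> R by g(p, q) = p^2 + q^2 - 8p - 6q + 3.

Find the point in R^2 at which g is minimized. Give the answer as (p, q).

g(p,q) separates as A(p) + B(q) + 3, so its minimum is min A + min B + 3.
A'(p) = 2p - 8 vanishes at p ∈ {4}; B'(q) = 2q - 6 vanishes at q ∈ {3}.
Local minima of A (where A''>0): A(4)=-16. Local minima of B: B(3)=-9.
So the global minimum of g is A(4) + B(3) + 3 = -16 − 9 + 3 = -22, attained at (4, 3).

(4, 3)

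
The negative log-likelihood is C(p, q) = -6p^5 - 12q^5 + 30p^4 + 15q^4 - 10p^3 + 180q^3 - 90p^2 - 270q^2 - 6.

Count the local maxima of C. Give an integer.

4

C separates as a function of p plus a function of q, so ∇C=0 decouples.
∂C/∂p = -30p(p - 3)(p - 2)(p + 1) = 0 at p ∈ {-1, 0, 2, 3}; ∂C/∂q = -60q(q - 3)(q - 1)(q + 3) = 0 at q ∈ {-3, 0, 1, 3}.
The Hessian is diagonal: diag(C_pp, C_qq). Second derivatives: C_pp(-1)=360, C_pp(0)=-180, C_pp(2)=180, C_pp(3)=-360; C_qq(-3)=4320, C_qq(0)=-540, C_qq(1)=480, C_qq(3)=-2160.
Local maxima occur where both diagonal entries negative: (0, 0), (0, 3), (3, 0), (3, 3). Count: 4.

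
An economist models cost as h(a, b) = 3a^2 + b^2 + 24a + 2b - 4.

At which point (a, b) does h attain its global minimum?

(-4, -1)

h(a,b) separates as P(a) + Q(b) − 4, so its minimum is min P + min Q − 4.
P'(a) = 6a + 24 vanishes at a ∈ {-4}; Q'(b) = 2b + 2 vanishes at b ∈ {-1}.
Local minima of P (where P''>0): P(-4)=-48. Local minima of Q: Q(-1)=-1.
So the global minimum of h is P(-4) + Q(-1) − 4 = -48 − 1 − 4 = -53, attained at (-4, -1).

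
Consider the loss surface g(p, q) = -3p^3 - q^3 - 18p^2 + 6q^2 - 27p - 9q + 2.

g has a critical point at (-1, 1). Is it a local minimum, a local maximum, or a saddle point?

saddle point

The mixed partial ∂²g/∂p∂q is 0, so the Hessian at any point is diag(g_pp, g_qq) = diag(-18(p + 2), 6(-q + 2)).
At (-1, 1): H = diag(-18, 6).
The eigenvalues have opposite signs, so H is indefinite: a saddle point.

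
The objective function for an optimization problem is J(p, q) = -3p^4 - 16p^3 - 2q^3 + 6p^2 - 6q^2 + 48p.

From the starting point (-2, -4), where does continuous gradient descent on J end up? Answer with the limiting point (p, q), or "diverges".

(-1, -2)

J is separable, so gradient descent decouples: p follows -∂J/∂p, q follows -∂J/∂q.
∂J/∂p = -12(p - 1)(p + 1)(p + 4); at p=-2 this is -72, so p increases.
∂J/∂q = -6q(q + 2); at q=-4 this is -48, so q increases.
p converges to its nearest critical value -1 (a local min of the p-part); q converges to -2. The iterate converges to (-1, -2).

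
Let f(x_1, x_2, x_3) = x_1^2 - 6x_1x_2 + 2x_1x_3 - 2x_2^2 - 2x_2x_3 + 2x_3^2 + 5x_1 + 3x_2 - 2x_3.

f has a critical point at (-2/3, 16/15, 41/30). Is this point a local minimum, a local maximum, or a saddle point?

saddle point

The Hessian is constant: H = [[2, -6, 2], [-6, -4, -2], [2, -2, 4]].
Leading principal minors: Δ₁ = 2, Δ₂ = -44, Δ₃ = -120.
The minors fit neither the all-positive nor the alternating-sign pattern, so H is indefinite: a saddle point.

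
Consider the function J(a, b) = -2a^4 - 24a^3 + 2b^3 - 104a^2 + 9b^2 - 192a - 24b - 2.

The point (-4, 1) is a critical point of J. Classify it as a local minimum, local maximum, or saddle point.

The mixed partial ∂²J/∂a∂b is 0, so the Hessian at any point is diag(J_aa, J_bb) = diag(-8(3a^2 + 18a + 26), 6(2b + 3)).
At (-4, 1): H = diag(-16, 30).
The eigenvalues have opposite signs, so H is indefinite: a saddle point.

saddle point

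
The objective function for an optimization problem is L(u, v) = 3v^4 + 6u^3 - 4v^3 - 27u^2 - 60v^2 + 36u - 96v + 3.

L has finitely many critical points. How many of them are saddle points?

L separates as a function of u plus a function of v, so ∇L=0 decouples.
∂L/∂u = 18(u - 2)(u - 1) = 0 at u ∈ {1, 2}; ∂L/∂v = 12(v - 4)(v + 1)(v + 2) = 0 at v ∈ {-2, -1, 4}.
The Hessian is diagonal: diag(L_uu, L_vv). Second derivatives: L_uu(1)=-18, L_uu(2)=18; L_vv(-2)=72, L_vv(-1)=-60, L_vv(4)=360.
Saddle points occur where the two diagonal entries have opposite signs: (1, -2), (1, 4), (2, -1). Count: 3.

3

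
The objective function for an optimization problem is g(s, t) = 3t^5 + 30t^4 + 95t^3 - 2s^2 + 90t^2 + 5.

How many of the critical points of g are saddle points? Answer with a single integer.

2

g separates as a function of s plus a function of t, so ∇g=0 decouples.
∂g/∂s = -4s = 0 at s ∈ {0}; ∂g/∂t = 15t(t + 1)(t + 3)(t + 4) = 0 at t ∈ {-4, -3, -1, 0}.
The Hessian is diagonal: diag(g_ss, g_tt). Second derivatives: g_ss(0)=-4; g_tt(-4)=-180, g_tt(-3)=90, g_tt(-1)=-90, g_tt(0)=180.
Saddle points occur where the two diagonal entries have opposite signs: (0, -3), (0, 0). Count: 2.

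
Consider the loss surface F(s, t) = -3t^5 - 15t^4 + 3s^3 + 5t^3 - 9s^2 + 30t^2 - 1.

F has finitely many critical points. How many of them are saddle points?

4

F separates as a function of s plus a function of t, so ∇F=0 decouples.
∂F/∂s = 9s(s - 2) = 0 at s ∈ {0, 2}; ∂F/∂t = -15t(t - 1)(t + 1)(t + 4) = 0 at t ∈ {-4, -1, 0, 1}.
The Hessian is diagonal: diag(F_ss, F_tt). Second derivatives: F_ss(0)=-18, F_ss(2)=18; F_tt(-4)=900, F_tt(-1)=-90, F_tt(0)=60, F_tt(1)=-150.
Saddle points occur where the two diagonal entries have opposite signs: (0, -4), (0, 0), (2, -1), (2, 1). Count: 4.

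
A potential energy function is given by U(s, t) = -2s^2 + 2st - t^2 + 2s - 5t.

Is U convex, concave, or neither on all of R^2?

U is quadratic, so its Hessian is the constant matrix H = [[-4, 2], [2, -2]].
det(H) = 4, tr(H) = -6.
det(H) > 0 and tr(H) < 0, so H is negative definite everywhere: concave.

concave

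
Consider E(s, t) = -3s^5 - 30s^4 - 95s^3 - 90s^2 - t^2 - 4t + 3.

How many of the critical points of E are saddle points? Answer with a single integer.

E separates as a function of s plus a function of t, so ∇E=0 decouples.
∂E/∂s = -15s(s + 1)(s + 3)(s + 4) = 0 at s ∈ {-4, -3, -1, 0}; ∂E/∂t = -2(t + 2) = 0 at t ∈ {-2}.
The Hessian is diagonal: diag(E_ss, E_tt). Second derivatives: E_ss(-4)=180, E_ss(-3)=-90, E_ss(-1)=90, E_ss(0)=-180; E_tt(-2)=-2.
Saddle points occur where the two diagonal entries have opposite signs: (-4, -2), (-1, -2). Count: 2.

2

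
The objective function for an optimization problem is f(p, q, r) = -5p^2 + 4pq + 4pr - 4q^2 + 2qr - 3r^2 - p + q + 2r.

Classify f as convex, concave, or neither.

f is quadratic, so its Hessian is the constant matrix H = [[-10, 4, 4], [4, -8, 2], [4, 2, -6]].
Leading principal minors: -10, 64, -152.
Signs alternate −, +, − ⇒ H ≺ 0 ⇒ concave.

concave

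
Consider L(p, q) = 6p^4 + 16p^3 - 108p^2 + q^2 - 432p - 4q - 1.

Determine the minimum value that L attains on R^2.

L(p,q) separates as A(p) + B(q) − 1, so its minimum is min A + min B − 1.
A'(p) = 24(p - 3)(p + 2)(p + 3) vanishes at p ∈ {-3, -2, 3}; B'(q) = 2q - 4 vanishes at q ∈ {2}.
Local minima of A (where A''>0): A(-3)=378, A(3)=-1350. Local minima of B: B(2)=-4.
So the global minimum of L is A(3) + B(2) − 1 = -1350 − 4 − 1 = -1355, attained at (3, 2).

-1355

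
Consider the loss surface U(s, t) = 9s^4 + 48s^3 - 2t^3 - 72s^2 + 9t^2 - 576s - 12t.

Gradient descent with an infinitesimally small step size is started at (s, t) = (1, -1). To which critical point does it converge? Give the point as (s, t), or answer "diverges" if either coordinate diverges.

(2, 1)

U is separable, so gradient descent decouples: s follows -∂U/∂s, t follows -∂U/∂t.
∂U/∂s = 36(s - 2)(s + 2)(s + 4); at s=1 this is -540, so s increases.
∂U/∂t = -6(t - 2)(t - 1); at t=-1 this is -36, so t increases.
s converges to its nearest critical value 2 (a local min of the s-part); t converges to 1. The iterate converges to (2, 1).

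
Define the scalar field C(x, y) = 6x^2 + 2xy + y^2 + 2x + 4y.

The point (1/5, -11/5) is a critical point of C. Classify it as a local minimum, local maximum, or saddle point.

local minimum

The Hessian of C is constant: H = [[12, 2], [2, 2]].
det(H) = 12·2 − 2² = 20.
det(H) > 0 and tr(H) = 14 > 0, so H is positive definite and the point is a local minimum.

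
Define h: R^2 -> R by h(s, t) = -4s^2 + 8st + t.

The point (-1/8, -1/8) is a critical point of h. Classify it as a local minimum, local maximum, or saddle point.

The Hessian of h is constant: H = [[-8, 8], [8, 0]].
det(H) = (-8)·0 − 8² = -64.
Since det(H) < 0, H is indefinite and the critical point is a saddle point.

saddle point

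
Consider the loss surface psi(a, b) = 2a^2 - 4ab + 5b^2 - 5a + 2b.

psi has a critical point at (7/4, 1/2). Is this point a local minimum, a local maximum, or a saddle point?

local minimum

The Hessian of psi is constant: H = [[4, -4], [-4, 10]].
det(H) = 4·10 − (-4)² = 24.
det(H) > 0 and tr(H) = 14 > 0, so H is positive definite and the point is a local minimum.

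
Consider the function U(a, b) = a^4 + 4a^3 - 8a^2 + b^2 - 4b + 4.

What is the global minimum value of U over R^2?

U(a,b) separates as P(a) + Q(b) + 4, so its minimum is min P + min Q + 4.
P'(a) = 4a(a - 1)(a + 4) vanishes at a ∈ {-4, 0, 1}; Q'(b) = 2b - 4 vanishes at b ∈ {2}.
Local minima of P (where P''>0): P(-4)=-128, P(1)=-3. Local minima of Q: Q(2)=-4.
So the global minimum of U is P(-4) + Q(2) + 4 = -128 − 4 + 4 = -128, attained at (-4, 2).

-128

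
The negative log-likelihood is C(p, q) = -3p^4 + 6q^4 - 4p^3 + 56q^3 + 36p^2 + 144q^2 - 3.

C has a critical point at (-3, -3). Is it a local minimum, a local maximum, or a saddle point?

The mixed partial ∂²C/∂p∂q is 0, so the Hessian at any point is diag(C_pp, C_qq) = diag(12(-3p^2 - 2p + 6), 24(3q^2 + 14q + 12)).
At (-3, -3): H = diag(-180, -72).
Both eigenvalues are negative, so H is negative definite: a local maximum.

local maximum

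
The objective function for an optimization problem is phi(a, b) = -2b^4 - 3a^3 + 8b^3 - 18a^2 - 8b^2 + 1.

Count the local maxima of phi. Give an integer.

2

phi separates as a function of a plus a function of b, so ∇phi=0 decouples.
∂phi/∂a = -9a(a + 4) = 0 at a ∈ {-4, 0}; ∂phi/∂b = -8b(b - 2)(b - 1) = 0 at b ∈ {0, 1, 2}.
The Hessian is diagonal: diag(phi_aa, phi_bb). Second derivatives: phi_aa(-4)=36, phi_aa(0)=-36; phi_bb(0)=-16, phi_bb(1)=8, phi_bb(2)=-16.
Local maxima occur where both diagonal entries negative: (0, 0), (0, 2). Count: 2.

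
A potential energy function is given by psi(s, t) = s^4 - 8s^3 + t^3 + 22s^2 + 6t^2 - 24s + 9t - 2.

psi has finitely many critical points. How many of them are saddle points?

psi separates as a function of s plus a function of t, so ∇psi=0 decouples.
∂psi/∂s = 4(s - 3)(s - 2)(s - 1) = 0 at s ∈ {1, 2, 3}; ∂psi/∂t = 3(t + 1)(t + 3) = 0 at t ∈ {-3, -1}.
The Hessian is diagonal: diag(psi_ss, psi_tt). Second derivatives: psi_ss(1)=8, psi_ss(2)=-4, psi_ss(3)=8; psi_tt(-3)=-6, psi_tt(-1)=6.
Saddle points occur where the two diagonal entries have opposite signs: (1, -3), (2, -1), (3, -3). Count: 3.

3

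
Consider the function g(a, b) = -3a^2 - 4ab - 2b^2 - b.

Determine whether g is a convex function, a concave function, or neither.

g is quadratic, so its Hessian is the constant matrix H = [[-6, -4], [-4, -4]].
det(H) = 8, tr(H) = -10.
det(H) > 0 and tr(H) < 0, so H is negative definite everywhere: concave.

concave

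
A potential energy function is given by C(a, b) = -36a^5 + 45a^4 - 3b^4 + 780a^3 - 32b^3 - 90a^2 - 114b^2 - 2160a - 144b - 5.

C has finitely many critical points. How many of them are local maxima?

C separates as a function of a plus a function of b, so ∇C=0 decouples.
∂C/∂a = -180(a - 4)(a - 1)(a + 1)(a + 3) = 0 at a ∈ {-3, -1, 1, 4}; ∂C/∂b = -12(b + 1)(b + 3)(b + 4) = 0 at b ∈ {-4, -3, -1}.
The Hessian is diagonal: diag(C_aa, C_bb). Second derivatives: C_aa(-3)=10080, C_aa(-1)=-3600, C_aa(1)=4320, C_aa(4)=-18900; C_bb(-4)=-36, C_bb(-3)=24, C_bb(-1)=-72.
Local maxima occur where both diagonal entries negative: (-1, -4), (-1, -1), (4, -4), (4, -1). Count: 4.

4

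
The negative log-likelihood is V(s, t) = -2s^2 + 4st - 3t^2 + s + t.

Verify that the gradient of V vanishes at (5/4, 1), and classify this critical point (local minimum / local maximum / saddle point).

∇V = (-4s + 4t + 1, 4s - 6t + 1); substituting (5/4, 1) gives ∇V = (0, 0), so (5/4, 1) is indeed a critical point.
The Hessian of V is constant: H = [[-4, 4], [4, -6]].
det(H) = (-4)·(-6) − 4² = 8.
det(H) > 0 and tr(H) = -10 < 0, so H is negative definite and the point is a local maximum.

local maximum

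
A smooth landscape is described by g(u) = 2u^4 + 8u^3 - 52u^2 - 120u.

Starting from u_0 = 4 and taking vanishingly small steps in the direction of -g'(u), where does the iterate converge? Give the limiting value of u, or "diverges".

g'(u) = 8(u - 3)(u + 1)(u + 5), so g'(4) = 360.
Gradient descent moves in the -g' direction, i.e. u is decreasing.
The nearest critical point in that direction is u = 3, where g'' = 256 > 0 (a local minimum). The iterate converges there.

3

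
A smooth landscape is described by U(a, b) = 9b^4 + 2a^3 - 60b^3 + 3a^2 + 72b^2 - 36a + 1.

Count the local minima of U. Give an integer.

U separates as a function of a plus a function of b, so ∇U=0 decouples.
∂U/∂a = 6(a - 2)(a + 3) = 0 at a ∈ {-3, 2}; ∂U/∂b = 36b(b - 4)(b - 1) = 0 at b ∈ {0, 1, 4}.
The Hessian is diagonal: diag(U_aa, U_bb). Second derivatives: U_aa(-3)=-30, U_aa(2)=30; U_bb(0)=144, U_bb(1)=-108, U_bb(4)=432.
Local minima occur where both diagonal entries positive: (2, 0), (2, 4). Count: 2.

2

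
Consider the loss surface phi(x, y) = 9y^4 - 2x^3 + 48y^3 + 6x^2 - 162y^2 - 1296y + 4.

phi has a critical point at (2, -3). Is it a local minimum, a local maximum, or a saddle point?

The mixed partial ∂²phi/∂x∂y is 0, so the Hessian at any point is diag(phi_xx, phi_yy) = diag(12(-x + 1), 36(3y^2 + 8y - 9)).
At (2, -3): H = diag(-12, -216).
Both eigenvalues are negative, so H is negative definite: a local maximum.

local maximum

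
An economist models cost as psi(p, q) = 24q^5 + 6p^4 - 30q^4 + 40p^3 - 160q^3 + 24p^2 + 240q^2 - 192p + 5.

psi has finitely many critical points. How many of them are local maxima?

psi separates as a function of p plus a function of q, so ∇psi=0 decouples.
∂psi/∂p = 24(p - 1)(p + 2)(p + 4) = 0 at p ∈ {-4, -2, 1}; ∂psi/∂q = 120q(q - 2)(q - 1)(q + 2) = 0 at q ∈ {-2, 0, 1, 2}.
The Hessian is diagonal: diag(psi_pp, psi_qq). Second derivatives: psi_pp(-4)=240, psi_pp(-2)=-144, psi_pp(1)=360; psi_qq(-2)=-2880, psi_qq(0)=480, psi_qq(1)=-360, psi_qq(2)=960.
Local maxima occur where both diagonal entries negative: (-2, -2), (-2, 1). Count: 2.

2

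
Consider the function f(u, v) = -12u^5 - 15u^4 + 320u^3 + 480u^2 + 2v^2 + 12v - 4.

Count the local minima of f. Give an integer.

f separates as a function of u plus a function of v, so ∇f=0 decouples.
∂f/∂u = -60u(u - 4)(u + 1)(u + 4) = 0 at u ∈ {-4, -1, 0, 4}; ∂f/∂v = 4(v + 3) = 0 at v ∈ {-3}.
The Hessian is diagonal: diag(f_uu, f_vv). Second derivatives: f_uu(-4)=5760, f_uu(-1)=-900, f_uu(0)=960, f_uu(4)=-9600; f_vv(-3)=4.
Local minima occur where both diagonal entries positive: (-4, -3), (0, -3). Count: 2.

2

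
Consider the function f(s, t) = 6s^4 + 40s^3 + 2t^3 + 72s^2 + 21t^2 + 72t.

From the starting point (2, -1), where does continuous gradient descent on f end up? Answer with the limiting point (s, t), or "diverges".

(0, -3)

f is separable, so gradient descent decouples: s follows -∂f/∂s, t follows -∂f/∂t.
∂f/∂s = 24s(s + 2)(s + 3); at s=2 this is 960, so s decreases.
∂f/∂t = 6(t + 3)(t + 4); at t=-1 this is 36, so t decreases.
s converges to its nearest critical value 0 (a local min of the s-part); t converges to -3. The iterate converges to (0, -3).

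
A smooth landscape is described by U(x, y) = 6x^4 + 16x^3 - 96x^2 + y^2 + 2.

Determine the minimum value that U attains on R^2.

-1022

U(x,y) separates as P(x) + Q(y) + 2, so its minimum is min P + min Q + 2.
P'(x) = 24x(x - 2)(x + 4) vanishes at x ∈ {-4, 0, 2}; Q'(y) = 2y vanishes at y ∈ {0}.
Local minima of P (where P''>0): P(-4)=-1024, P(2)=-160. Local minima of Q: Q(0)=0.
So the global minimum of U is P(-4) + Q(0) + 2 = -1024 + 0 + 2 = -1022, attained at (-4, 0).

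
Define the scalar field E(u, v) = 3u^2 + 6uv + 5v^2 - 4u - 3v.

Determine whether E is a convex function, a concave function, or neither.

convex

E is quadratic, so its Hessian is the constant matrix H = [[6, 6], [6, 10]].
det(H) = 24, tr(H) = 16.
det(H) > 0 and tr(H) > 0, so H is positive definite everywhere: convex.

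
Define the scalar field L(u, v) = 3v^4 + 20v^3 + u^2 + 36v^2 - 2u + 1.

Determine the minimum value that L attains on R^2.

L(u,v) separates as P(u) + Q(v) + 1, so its minimum is min P + min Q + 1.
P'(u) = 2u - 2 vanishes at u ∈ {1}; Q'(v) = 12v(v + 2)(v + 3) vanishes at v ∈ {-3, -2, 0}.
Local minima of P (where P''>0): P(1)=-1. Local minima of Q: Q(-3)=27, Q(0)=0.
So the global minimum of L is P(1) + Q(0) + 1 = -1 + 0 + 1 = 0, attained at (1, 0).

0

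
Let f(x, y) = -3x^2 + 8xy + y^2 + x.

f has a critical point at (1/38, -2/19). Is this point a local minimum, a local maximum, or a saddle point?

saddle point

The Hessian of f is constant: H = [[-6, 8], [8, 2]].
det(H) = (-6)·2 − 8² = -76.
Since det(H) < 0, H is indefinite and the critical point is a saddle point.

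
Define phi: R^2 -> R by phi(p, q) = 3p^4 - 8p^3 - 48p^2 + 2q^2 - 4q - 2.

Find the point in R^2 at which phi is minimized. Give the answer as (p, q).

phi(p,q) separates as A(p) + B(q) − 2, so its minimum is min A + min B − 2.
A'(p) = 12p(p - 4)(p + 2) vanishes at p ∈ {-2, 0, 4}; B'(q) = 4q - 4 vanishes at q ∈ {1}.
Local minima of A (where A''>0): A(-2)=-80, A(4)=-512. Local minima of B: B(1)=-2.
So the global minimum of phi is A(4) + B(1) − 2 = -512 − 2 − 2 = -516, attained at (4, 1).

(4, 1)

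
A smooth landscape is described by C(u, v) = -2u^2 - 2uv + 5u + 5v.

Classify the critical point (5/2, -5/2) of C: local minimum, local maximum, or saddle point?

The Hessian of C is constant: H = [[-4, -2], [-2, 0]].
det(H) = (-4)·0 − (-2)² = -4.
Since det(H) < 0, H is indefinite and the critical point is a saddle point.

saddle point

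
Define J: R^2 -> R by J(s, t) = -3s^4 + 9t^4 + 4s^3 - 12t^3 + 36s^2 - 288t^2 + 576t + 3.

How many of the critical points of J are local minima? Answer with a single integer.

2

J separates as a function of s plus a function of t, so ∇J=0 decouples.
∂J/∂s = -12s(s - 3)(s + 2) = 0 at s ∈ {-2, 0, 3}; ∂J/∂t = 36(t - 4)(t - 1)(t + 4) = 0 at t ∈ {-4, 1, 4}.
The Hessian is diagonal: diag(J_ss, J_tt). Second derivatives: J_ss(-2)=-120, J_ss(0)=72, J_ss(3)=-180; J_tt(-4)=1440, J_tt(1)=-540, J_tt(4)=864.
Local minima occur where both diagonal entries positive: (0, -4), (0, 4). Count: 2.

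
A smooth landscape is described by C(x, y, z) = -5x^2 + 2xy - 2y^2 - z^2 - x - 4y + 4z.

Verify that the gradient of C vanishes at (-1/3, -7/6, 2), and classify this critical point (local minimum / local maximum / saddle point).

∇C = (-10x + 2y - 1, 2x - 4y - 4, -2z + 4); substituting (-1/3, -7/6, 2) gives ∇C = (0, 0, 0), so (-1/3, -7/6, 2) is indeed a critical point.
The Hessian is constant: H = [[-10, 2, 0], [2, -4, 0], [0, 0, -2]].
Leading principal minors: Δ₁ = -10, Δ₂ = 36, Δ₃ = -72.
The minors alternate sign starting negative (−, +, −), so H is negative definite: a local maximum.

local maximum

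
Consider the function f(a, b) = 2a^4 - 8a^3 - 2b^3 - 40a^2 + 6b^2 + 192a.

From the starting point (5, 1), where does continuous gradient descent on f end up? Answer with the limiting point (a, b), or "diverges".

f is separable, so gradient descent decouples: a follows -∂f/∂a, b follows -∂f/∂b.
∂f/∂a = 8(a - 4)(a - 2)(a + 3); at a=5 this is 192, so a decreases.
∂f/∂b = -6b(b - 2); at b=1 this is 6, so b decreases.
a converges to its nearest critical value 4 (a local min of the a-part); b converges to 0. The iterate converges to (4, 0).

(4, 0)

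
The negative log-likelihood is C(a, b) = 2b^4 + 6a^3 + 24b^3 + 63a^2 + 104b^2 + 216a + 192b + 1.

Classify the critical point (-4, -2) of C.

saddle point

The mixed partial ∂²C/∂a∂b is 0, so the Hessian at any point is diag(C_aa, C_bb) = diag(18(2a + 7), 8(3b^2 + 18b + 26)).
At (-4, -2): H = diag(-18, 16).
The eigenvalues have opposite signs, so H is indefinite: a saddle point.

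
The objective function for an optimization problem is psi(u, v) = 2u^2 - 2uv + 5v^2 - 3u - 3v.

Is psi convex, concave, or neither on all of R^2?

psi is quadratic, so its Hessian is the constant matrix H = [[4, -2], [-2, 10]].
det(H) = 36, tr(H) = 14.
det(H) > 0 and tr(H) > 0, so H is positive definite everywhere: convex.

convex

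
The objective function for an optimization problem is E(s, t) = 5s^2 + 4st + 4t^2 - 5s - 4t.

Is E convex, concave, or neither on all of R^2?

convex

E is quadratic, so its Hessian is the constant matrix H = [[10, 4], [4, 8]].
det(H) = 64, tr(H) = 18.
det(H) > 0 and tr(H) > 0, so H is positive definite everywhere: convex.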